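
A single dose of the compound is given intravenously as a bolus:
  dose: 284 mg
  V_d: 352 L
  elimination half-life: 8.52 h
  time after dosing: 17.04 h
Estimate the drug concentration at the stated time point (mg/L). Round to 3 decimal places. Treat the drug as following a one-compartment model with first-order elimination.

C₀ = Dose / Vd = 284.0 / 352 = 0.8068 mg/L
k = ln2 / t½ = 0.693147 / 8.52 = 0.08136 h⁻¹
t / t½ = 17.04 / 8.52 = 2 half-lives
C = C₀ × (1/2)^2 = 0.8068 × 0.2500 = 0.2017 mg/L

0.202 mg/L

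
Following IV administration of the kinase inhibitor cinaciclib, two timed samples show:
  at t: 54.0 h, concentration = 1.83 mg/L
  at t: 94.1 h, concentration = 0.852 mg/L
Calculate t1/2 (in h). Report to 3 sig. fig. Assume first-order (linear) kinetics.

36.4 h

k = ln(C₁/C₂) / (t₂ − t₁) = ln(1.83/0.852) / (94.1 − 54.0)
  = 0.7645 / 40.10 = 0.01906 h⁻¹
t½ = ln2 / k = 0.693147 / 0.01906 = 36.37 h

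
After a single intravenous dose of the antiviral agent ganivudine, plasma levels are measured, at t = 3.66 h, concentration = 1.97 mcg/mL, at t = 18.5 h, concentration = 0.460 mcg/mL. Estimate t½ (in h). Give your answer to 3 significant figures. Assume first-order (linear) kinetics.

7.07 h

k = ln(C₁/C₂) / (t₂ − t₁) = ln(1.97/0.460) / (18.5 − 3.66)
  = 1.455 / 14.84 = 0.09805 h⁻¹
t½ = ln2 / k = 0.693147 / 0.09805 = 7.069 h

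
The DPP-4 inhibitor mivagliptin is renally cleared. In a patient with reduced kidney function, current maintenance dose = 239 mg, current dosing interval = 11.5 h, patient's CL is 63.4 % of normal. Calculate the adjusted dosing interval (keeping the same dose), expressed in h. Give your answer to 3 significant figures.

18.1 h

To keep the same average steady-state level, dosing rate must scale with clearance.
CL ratio = 63.4 / 100 = 0.6340
New interval (same dose) = 11.5 / 0.6340 = 18.14 h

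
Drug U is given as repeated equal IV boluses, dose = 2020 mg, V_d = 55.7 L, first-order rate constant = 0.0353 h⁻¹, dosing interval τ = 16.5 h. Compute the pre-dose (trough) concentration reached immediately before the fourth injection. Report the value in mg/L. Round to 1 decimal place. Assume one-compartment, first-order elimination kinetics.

C₀ per dose = Dose / Vd = 2020 / 55.7 = 36.27 mg/L
Fraction remaining after one interval: r = e^(−kτ) = e^(−0.03530 × 16.5) = 0.5585
Before dose 4, 3 doses have been given (aged 1τ, 2τ, 3τ).
C_trough = C₀ × (r + r² + … + r^3) = C₀ × r(1−r^3)/(1−r)
        = 36.27 × 0.5585 × (1 − 0.1742) / (1 − 0.5585) = 37.89 mg/L

37.9 mg/L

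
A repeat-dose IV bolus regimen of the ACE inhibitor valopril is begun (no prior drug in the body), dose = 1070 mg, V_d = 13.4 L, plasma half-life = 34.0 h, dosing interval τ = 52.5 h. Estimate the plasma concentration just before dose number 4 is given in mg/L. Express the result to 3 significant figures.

C₀ per dose = Dose / Vd = 1070 / 13.4 = 79.85 mg/L
k = ln2 / t½ = 0.693147 / 34.0 = 0.02039 h⁻¹
Fraction remaining after one interval: r = e^(−kτ) = e^(−0.02039 × 52.5) = 0.3428
Before dose 4, 3 doses have been given (aged 1τ, 2τ, 3τ).
C_trough = C₀ × (r + r² + … + r^3) = C₀ × r(1−r^3)/(1−r)
        = 79.85 × 0.3428 × (1 − 0.04028) / (1 − 0.3428) = 39.97 mg/L

40.0 mg/L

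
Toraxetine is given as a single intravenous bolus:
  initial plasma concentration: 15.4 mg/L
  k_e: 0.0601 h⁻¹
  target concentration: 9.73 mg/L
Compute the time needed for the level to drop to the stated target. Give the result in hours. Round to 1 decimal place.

t = ln(C₀ / C) / k = ln(15.40 / 9.73) / 0.06010
  = ln(1.583) / 0.06010 = 0.4593 / 0.06010 = 7.642 h

7.6 h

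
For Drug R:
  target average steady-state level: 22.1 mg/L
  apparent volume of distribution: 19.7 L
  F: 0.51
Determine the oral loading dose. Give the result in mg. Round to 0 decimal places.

LD = Css × Vd / F = 22.1 × 19.7 / 0.51 = 853.7 mg

854 mg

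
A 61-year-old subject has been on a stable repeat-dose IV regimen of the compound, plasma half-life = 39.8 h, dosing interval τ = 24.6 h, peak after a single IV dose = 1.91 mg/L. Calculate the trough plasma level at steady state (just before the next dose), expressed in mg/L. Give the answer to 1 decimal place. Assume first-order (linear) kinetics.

3.6 mg/L

k = ln2 / t½ = 0.693147 / 39.8 = 0.01742 h⁻¹
e^(−kτ) = e^(−0.01742 × 24.6) = 0.6515
Accumulation ratio R = 1 / (1 − e^(−kτ)) = 1 / (1 − 0.6515) = 2.869
Steady-state trough = C₀ × R × e^(−kτ) = 1.91 × 2.869 × 0.6515 = 3.570 mg/L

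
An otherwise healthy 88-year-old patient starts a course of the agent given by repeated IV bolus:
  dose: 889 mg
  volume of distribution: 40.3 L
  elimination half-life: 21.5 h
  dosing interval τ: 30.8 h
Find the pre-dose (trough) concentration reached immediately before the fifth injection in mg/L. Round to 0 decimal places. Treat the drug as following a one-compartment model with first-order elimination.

C₀ per dose = Dose / Vd = 889 / 40.3 = 22.06 mg/L
k = ln2 / t½ = 0.693147 / 21.5 = 0.03224 h⁻¹
Fraction remaining after one interval: r = e^(−kτ) = e^(−0.03224 × 30.8) = 0.3705
Before dose 5, 4 doses have been given (aged 1τ, 2τ, 3τ, 4τ).
C_trough = C₀ × (r + r² + … + r^4) = C₀ × r(1−r^4)/(1−r)
        = 22.06 × 0.3705 × (1 − 0.01884) / (1 − 0.3705) = 12.74 mg/L

13 mg/L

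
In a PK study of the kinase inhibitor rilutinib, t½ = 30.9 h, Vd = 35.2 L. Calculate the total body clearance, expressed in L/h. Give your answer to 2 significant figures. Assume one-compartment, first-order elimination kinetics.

0.79 L/h

k = ln2 / t½ = 0.693147 / 30.9 = 0.02243 h⁻¹
CL = k × Vd = 0.02243 × 35.2 = 0.7895 L/h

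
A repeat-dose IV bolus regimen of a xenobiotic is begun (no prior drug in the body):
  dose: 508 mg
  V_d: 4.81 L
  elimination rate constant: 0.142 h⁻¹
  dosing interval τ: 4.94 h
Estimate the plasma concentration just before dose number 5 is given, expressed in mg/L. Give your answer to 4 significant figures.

C₀ per dose = Dose / Vd = 508 / 4.81 = 105.6 mg/L
Fraction remaining after one interval: r = e^(−kτ) = e^(−0.1420 × 4.94) = 0.4959
Before dose 5, 4 doses have been given (aged 1τ, 2τ, 3τ, 4τ).
C_trough = C₀ × (r + r² + … + r^4) = C₀ × r(1−r^4)/(1−r)
        = 105.6 × 0.4959 × (1 − 0.06048) / (1 − 0.4959) = 97.60 mg/L

97.60 mg/L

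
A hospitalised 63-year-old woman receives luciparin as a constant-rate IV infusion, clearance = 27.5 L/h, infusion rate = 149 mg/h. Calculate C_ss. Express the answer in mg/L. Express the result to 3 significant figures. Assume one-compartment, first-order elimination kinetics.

5.42 mg/L

At steady state Css = R₀ / CL = 149 / 27.50 = 5.418 mg/L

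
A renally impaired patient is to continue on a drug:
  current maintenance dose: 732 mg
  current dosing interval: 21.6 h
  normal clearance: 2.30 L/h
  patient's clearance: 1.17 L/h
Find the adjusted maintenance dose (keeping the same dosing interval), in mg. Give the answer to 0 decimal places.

372 mg

To keep the same average steady-state level, dosing rate must scale with clearance.
CL ratio = 1.17 / 2.30 = 0.5087
New dose (same interval) = 732 × 0.5087 = 372.4 mg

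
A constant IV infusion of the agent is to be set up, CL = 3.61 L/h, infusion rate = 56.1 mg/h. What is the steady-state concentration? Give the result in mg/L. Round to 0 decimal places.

16 mg/L

At steady state Css = R₀ / CL = 56.1 / 3.610 = 15.54 mg/L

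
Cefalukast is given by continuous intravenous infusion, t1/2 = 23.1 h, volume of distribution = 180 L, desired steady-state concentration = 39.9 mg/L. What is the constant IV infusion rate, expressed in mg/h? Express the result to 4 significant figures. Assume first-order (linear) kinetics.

215.5 mg/h

k = ln2 / t½ = 0.693147 / 23.1 = 0.03001 h⁻¹
CL = k × Vd = 0.03001 × 180 = 5.402 L/h
At steady state, infusion rate R₀ = Css × CL = 39.9 × 5.402 = 215.5 mg/h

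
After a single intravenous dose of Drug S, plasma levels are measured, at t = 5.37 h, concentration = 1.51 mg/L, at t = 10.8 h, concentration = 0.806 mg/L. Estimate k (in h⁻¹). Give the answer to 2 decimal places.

k = ln(C₁/C₂) / (t₂ − t₁) = ln(1.51/0.806) / (10.8 − 5.37)
  = 0.6278 / 5.430 = 0.1156 h⁻¹

0.12 h⁻¹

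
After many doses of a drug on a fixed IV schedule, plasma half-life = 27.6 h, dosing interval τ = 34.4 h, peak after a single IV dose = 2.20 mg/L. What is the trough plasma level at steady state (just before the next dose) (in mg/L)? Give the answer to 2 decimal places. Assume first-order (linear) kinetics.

1.60 mg/L

k = ln2 / t½ = 0.693147 / 27.6 = 0.02511 h⁻¹
e^(−kτ) = e^(−0.02511 × 34.4) = 0.4216
Accumulation ratio R = 1 / (1 − e^(−kτ)) = 1 / (1 − 0.4216) = 1.729
Steady-state trough = C₀ × R × e^(−kτ) = 2.20 × 1.729 × 0.4216 = 1.604 mg/L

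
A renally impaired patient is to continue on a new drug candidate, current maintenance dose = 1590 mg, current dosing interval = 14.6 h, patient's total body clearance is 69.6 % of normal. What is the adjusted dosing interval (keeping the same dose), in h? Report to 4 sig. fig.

20.98 h

To keep the same average steady-state level, dosing rate must scale with clearance.
CL ratio = 69.6 / 100 = 0.6960
New interval (same dose) = 14.6 / 0.6960 = 20.98 h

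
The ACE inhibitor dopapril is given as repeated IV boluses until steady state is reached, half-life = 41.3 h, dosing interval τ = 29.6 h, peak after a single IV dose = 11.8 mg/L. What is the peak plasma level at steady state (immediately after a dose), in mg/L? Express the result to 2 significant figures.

k = ln2 / t½ = 0.693147 / 41.3 = 0.01678 h⁻¹
e^(−kτ) = e^(−0.01678 × 29.6) = 0.6085
Accumulation ratio R = 1 / (1 − e^(−kτ)) = 1 / (1 − 0.6085) = 2.554
Steady-state peak = C₀ × R = 11.8 × 2.554 = 30.14 mg/L

30 mg/L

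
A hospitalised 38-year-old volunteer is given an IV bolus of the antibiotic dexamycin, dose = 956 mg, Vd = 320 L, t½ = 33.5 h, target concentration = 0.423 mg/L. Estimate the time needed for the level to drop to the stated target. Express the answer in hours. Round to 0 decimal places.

C₀ = Dose / Vd = 956.0 / 320 = 2.988 mg/L
k = ln2 / t½ = 0.693147 / 33.5 = 0.02069 h⁻¹
t = ln(C₀ / C) / k = ln(2.988 / 0.423) / 0.02069
  = ln(7.064) / 0.02069 = 1.955 / 0.02069 = 94.49 h

94 h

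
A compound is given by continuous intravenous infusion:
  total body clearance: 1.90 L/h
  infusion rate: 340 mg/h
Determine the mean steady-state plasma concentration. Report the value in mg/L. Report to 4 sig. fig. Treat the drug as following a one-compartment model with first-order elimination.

178.9 mg/L

At steady state Css = R₀ / CL = 340 / 1.900 = 178.9 mg/L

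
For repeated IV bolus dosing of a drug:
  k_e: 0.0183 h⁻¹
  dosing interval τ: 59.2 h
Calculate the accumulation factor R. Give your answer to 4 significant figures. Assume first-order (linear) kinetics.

1.512

e^(−kτ) = e^(−0.01830 × 59.2) = 0.3385
Accumulation ratio R = 1 / (1 − e^(−kτ)) = 1 / (1 − 0.3385) = 1.512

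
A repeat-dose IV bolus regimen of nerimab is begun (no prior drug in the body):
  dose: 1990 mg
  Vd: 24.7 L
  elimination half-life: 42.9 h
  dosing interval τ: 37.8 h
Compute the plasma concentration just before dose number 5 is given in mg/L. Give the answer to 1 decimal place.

C₀ per dose = Dose / Vd = 1990 / 24.7 = 80.57 mg/L
k = ln2 / t½ = 0.693147 / 42.9 = 0.01616 h⁻¹
Fraction remaining after one interval: r = e^(−kτ) = e^(−0.01616 × 37.8) = 0.5429
Before dose 5, 4 doses have been given (aged 1τ, 2τ, 3τ, 4τ).
C_trough = C₀ × (r + r² + … + r^4) = C₀ × r(1−r^4)/(1−r)
        = 80.57 × 0.5429 × (1 − 0.08687) / (1 − 0.5429) = 87.38 mg/L

87.4 mg/L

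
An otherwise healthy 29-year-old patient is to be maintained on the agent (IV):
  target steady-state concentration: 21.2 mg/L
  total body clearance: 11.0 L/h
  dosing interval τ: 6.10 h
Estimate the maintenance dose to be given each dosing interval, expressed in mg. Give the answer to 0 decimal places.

At steady state, Dose/τ = Css × CL.
Dose = Css × CL × τ = 21.2 × 11.00 × 6.10 = 1423 mg

1423 mg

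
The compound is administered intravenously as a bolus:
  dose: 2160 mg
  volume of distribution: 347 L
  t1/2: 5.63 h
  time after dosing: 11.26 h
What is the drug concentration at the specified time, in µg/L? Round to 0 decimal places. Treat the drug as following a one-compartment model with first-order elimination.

C₀ = Dose / Vd = 2160 / 347 = 6.225 mg/L
k = ln2 / t½ = 0.693147 / 5.63 = 0.1231 h⁻¹
t / t½ = 11.26 / 5.63 = 2 half-lives
C = C₀ × (1/2)^2 = 6.225 × 0.2500 = 1.556 mg/L
Convert: 1.556 mg/L × 1000 = 1556 µg/L

1556 µg/L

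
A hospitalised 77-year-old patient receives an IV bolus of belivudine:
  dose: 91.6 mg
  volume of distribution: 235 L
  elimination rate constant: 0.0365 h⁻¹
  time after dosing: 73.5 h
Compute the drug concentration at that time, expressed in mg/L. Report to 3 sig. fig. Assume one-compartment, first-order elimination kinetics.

0.0267 mg/L

C₀ = Dose / Vd = 91.60 / 235 = 0.3898 mg/L
C = C₀ · e^(−k·t) = 0.3898 × e^(−0.03650 × 73.5)
  = 0.3898 × 0.06837 = 0.02665 mg/L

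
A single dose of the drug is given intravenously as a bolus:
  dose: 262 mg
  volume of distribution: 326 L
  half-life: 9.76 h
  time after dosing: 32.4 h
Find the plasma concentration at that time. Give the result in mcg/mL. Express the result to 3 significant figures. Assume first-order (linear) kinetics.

C₀ = Dose / Vd = 262.0 / 326 = 0.8037 mg/L
k = ln2 / t½ = 0.693147 / 9.76 = 0.07102 h⁻¹
C = C₀ · e^(−k·t) = 0.8037 × e^(−0.07102 × 32.4)
  = 0.8037 × 0.1002 = 0.08053 mg/L
(0.08053 mg/L = 0.08053 mcg/mL)

0.0805 mcg/mL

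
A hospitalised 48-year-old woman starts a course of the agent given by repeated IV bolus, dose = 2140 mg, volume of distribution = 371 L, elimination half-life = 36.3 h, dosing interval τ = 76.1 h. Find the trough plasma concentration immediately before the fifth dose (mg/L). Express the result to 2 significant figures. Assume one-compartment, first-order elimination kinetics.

C₀ per dose = Dose / Vd = 2140 / 371 = 5.768 mg/L
k = ln2 / t½ = 0.693147 / 36.3 = 0.01909 h⁻¹
Fraction remaining after one interval: r = e^(−kτ) = e^(−0.01909 × 76.1) = 0.2339
Before dose 5, 4 doses have been given (aged 1τ, 2τ, 3τ, 4τ).
C_trough = C₀ × (r + r² + … + r^4) = C₀ × r(1−r^4)/(1−r)
        = 5.768 × 0.2339 × (1 − 0.002993) / (1 − 0.2339) = 1.756 mg/L

1.8 mg/L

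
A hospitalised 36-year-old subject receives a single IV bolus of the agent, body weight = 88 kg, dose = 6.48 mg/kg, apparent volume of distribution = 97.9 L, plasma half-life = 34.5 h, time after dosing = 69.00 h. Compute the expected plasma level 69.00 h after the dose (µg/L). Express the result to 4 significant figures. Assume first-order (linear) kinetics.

Total dose = 6.48 × 88 = 570.2 mg
C₀ = Dose / Vd = 570.2 / 97.9 = 5.824 mg/L
k = ln2 / t½ = 0.693147 / 34.5 = 0.02009 h⁻¹
t / t½ = 69.00 / 34.5 = 2 half-lives
C = C₀ × (1/2)^2 = 5.824 × 0.2500 = 1.456 mg/L
Convert: 1.456 mg/L × 1000 = 1456 µg/L

1456 µg/L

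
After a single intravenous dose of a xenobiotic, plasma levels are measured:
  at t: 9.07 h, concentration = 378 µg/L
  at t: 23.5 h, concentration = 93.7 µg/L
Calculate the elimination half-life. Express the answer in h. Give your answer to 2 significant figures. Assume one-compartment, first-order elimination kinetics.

k = ln(C₁/C₂) / (t₂ − t₁) = ln(378/93.7) / (23.5 − 9.07)
  = 1.395 / 14.43 = 0.09667 h⁻¹
t½ = ln2 / k = 0.693147 / 0.09667 = 7.170 h

7.2 h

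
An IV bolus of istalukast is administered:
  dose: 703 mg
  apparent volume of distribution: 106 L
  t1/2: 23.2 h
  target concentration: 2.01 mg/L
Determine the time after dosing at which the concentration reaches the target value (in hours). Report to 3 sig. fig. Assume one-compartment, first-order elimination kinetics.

40.0 h

C₀ = Dose / Vd = 703.0 / 106 = 6.632 mg/L
k = ln2 / t½ = 0.693147 / 23.2 = 0.02988 h⁻¹
t = ln(C₀ / C) / k = ln(6.632 / 2.01) / 0.02988
  = ln(3.300) / 0.02988 = 1.194 / 0.02988 = 39.96 h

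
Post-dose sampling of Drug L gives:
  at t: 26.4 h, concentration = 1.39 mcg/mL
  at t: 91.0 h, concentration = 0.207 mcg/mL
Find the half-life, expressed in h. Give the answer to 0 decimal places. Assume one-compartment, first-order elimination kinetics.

24 h

k = ln(C₁/C₂) / (t₂ − t₁) = ln(1.39/0.207) / (91.0 − 26.4)
  = 1.904 / 64.60 = 0.02947 h⁻¹
t½ = ln2 / k = 0.693147 / 0.02947 = 23.52 h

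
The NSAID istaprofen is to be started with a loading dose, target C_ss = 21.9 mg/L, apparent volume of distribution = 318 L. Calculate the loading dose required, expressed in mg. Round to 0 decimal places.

6964 mg

LD = Css × Vd = 21.9 × 318 = 6964 mg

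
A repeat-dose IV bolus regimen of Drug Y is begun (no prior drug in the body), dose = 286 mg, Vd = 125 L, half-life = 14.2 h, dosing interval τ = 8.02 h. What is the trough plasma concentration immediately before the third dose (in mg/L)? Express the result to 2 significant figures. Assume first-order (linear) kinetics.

C₀ per dose = Dose / Vd = 286 / 125 = 2.288 mg/L
k = ln2 / t½ = 0.693147 / 14.2 = 0.04881 h⁻¹
Fraction remaining after one interval: r = e^(−kτ) = e^(−0.04881 × 8.02) = 0.6761
Before dose 3, 2 doses have been given (aged 1τ, 2τ).
C_trough = C₀ × (r + r²) = 2.288 × (0.6761 + 0.4571) = 2.593 mg/L

2.6 mg/L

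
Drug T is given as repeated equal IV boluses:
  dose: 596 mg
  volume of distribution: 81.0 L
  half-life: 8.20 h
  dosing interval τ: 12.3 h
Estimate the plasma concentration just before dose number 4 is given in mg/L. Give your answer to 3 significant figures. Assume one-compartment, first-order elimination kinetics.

3.85 mg/L

C₀ per dose = Dose / Vd = 596 / 81.0 = 7.358 mg/L
k = ln2 / t½ = 0.693147 / 8.20 = 0.08453 h⁻¹
Fraction remaining after one interval: r = e^(−kτ) = e^(−0.08453 × 12.3) = 0.3536
Before dose 4, 3 doses have been given (aged 1τ, 2τ, 3τ).
C_trough = C₀ × (r + r² + … + r^3) = C₀ × r(1−r^3)/(1−r)
        = 7.358 × 0.3536 × (1 − 0.04421) / (1 − 0.3536) = 3.847 mg/L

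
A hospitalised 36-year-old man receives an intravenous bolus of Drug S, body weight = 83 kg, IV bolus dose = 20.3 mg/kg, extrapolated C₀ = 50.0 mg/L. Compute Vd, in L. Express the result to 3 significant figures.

Dose = 20.3 × 83 = 1685 mg
Vd = Dose / C₀ = 1685 / 50.0 = 33.70 L

33.7 L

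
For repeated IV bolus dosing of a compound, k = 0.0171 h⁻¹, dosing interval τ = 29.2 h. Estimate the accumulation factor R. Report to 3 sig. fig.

e^(−kτ) = e^(−0.01710 × 29.2) = 0.6069
Accumulation ratio R = 1 / (1 − e^(−kτ)) = 1 / (1 − 0.6069) = 2.544

2.54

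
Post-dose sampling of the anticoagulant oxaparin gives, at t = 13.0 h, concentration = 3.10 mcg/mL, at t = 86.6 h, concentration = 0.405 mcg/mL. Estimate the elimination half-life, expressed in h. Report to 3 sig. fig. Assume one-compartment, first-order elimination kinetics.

k = ln(C₁/C₂) / (t₂ − t₁) = ln(3.10/0.405) / (86.6 − 13.0)
  = 2.035 / 73.60 = 0.02765 h⁻¹
t½ = ln2 / k = 0.693147 / 0.02765 = 25.07 h

25.1 h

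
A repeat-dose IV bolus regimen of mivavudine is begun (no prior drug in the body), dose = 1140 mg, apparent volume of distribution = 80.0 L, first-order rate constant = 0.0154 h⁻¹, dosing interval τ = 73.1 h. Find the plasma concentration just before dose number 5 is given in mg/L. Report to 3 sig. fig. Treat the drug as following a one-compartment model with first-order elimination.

C₀ per dose = Dose / Vd = 1140 / 80.0 = 14.25 mg/L
Fraction remaining after one interval: r = e^(−kτ) = e^(−0.01540 × 73.1) = 0.3244
Before dose 5, 4 doses have been given (aged 1τ, 2τ, 3τ, 4τ).
C_trough = C₀ × (r + r² + … + r^4) = C₀ × r(1−r^4)/(1−r)
        = 14.25 × 0.3244 × (1 − 0.01107) / (1 − 0.3244) = 6.767 mg/L

6.77 mg/L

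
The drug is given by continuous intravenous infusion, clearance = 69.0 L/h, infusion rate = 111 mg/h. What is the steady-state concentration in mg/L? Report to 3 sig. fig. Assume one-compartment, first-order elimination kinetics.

At steady state Css = R₀ / CL = 111 / 69.00 = 1.609 mg/L

1.61 mg/L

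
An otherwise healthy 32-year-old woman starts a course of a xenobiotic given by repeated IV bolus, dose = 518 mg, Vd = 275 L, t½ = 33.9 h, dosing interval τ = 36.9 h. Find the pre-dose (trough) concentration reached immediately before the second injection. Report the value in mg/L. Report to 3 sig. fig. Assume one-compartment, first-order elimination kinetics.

C₀ per dose = Dose / Vd = 518 / 275 = 1.884 mg/L
k = ln2 / t½ = 0.693147 / 33.9 = 0.02045 h⁻¹
Fraction remaining after one interval: r = e^(−kτ) = e^(−0.02045 × 36.9) = 0.4702
Before dose 2, 1 dose has been given (aged 1τ).
C_trough = C₀ × r = 1.884 × 0.4702 = 0.8859 mg/L

0.886 mg/L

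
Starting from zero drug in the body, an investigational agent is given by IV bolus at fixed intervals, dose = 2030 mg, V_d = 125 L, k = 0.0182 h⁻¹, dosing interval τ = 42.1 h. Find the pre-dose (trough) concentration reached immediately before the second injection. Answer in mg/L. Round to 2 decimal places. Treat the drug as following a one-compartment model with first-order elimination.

C₀ per dose = Dose / Vd = 2030 / 125 = 16.24 mg/L
Fraction remaining after one interval: r = e^(−kτ) = e^(−0.01820 × 42.1) = 0.4648
Before dose 2, 1 dose has been given (aged 1τ).
C_trough = C₀ × r = 16.24 × 0.4648 = 7.548 mg/L

7.55 mg/L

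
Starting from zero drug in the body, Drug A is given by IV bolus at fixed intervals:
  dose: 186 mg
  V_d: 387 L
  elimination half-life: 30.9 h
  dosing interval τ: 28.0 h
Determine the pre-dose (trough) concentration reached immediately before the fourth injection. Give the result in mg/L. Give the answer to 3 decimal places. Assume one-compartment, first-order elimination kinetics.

C₀ per dose = Dose / Vd = 186 / 387 = 0.4806 mg/L
k = ln2 / t½ = 0.693147 / 30.9 = 0.02243 h⁻¹
Fraction remaining after one interval: r = e^(−kτ) = e^(−0.02243 × 28.0) = 0.5336
Before dose 4, 3 doses have been given (aged 1τ, 2τ, 3τ).
C_trough = C₀ × (r + r² + … + r^3) = C₀ × r(1−r^3)/(1−r)
        = 0.4806 × 0.5336 × (1 − 0.1519) / (1 − 0.5336) = 0.4663 mg/L

0.466 mg/L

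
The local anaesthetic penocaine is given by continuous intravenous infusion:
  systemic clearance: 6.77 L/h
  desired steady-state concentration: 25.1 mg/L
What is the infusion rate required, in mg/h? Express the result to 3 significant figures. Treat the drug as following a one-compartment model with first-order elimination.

170 mg/h

At steady state, infusion rate R₀ = Css × CL = 25.1 × 6.770 = 169.9 mg/h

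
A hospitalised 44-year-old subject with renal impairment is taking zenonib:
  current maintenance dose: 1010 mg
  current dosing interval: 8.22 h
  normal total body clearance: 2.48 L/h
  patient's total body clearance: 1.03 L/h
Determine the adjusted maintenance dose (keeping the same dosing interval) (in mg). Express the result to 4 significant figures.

To keep the same average steady-state level, dosing rate must scale with clearance.
CL ratio = 1.03 / 2.48 = 0.4153
New dose (same interval) = 1010 × 0.4153 = 419.5 mg

419.5 mg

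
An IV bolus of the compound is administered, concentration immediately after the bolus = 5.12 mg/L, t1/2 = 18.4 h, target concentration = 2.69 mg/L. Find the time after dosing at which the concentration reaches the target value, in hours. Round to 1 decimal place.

17.1 h

k = ln2 / t½ = 0.693147 / 18.4 = 0.03767 h⁻¹
t = ln(C₀ / C) / k = ln(5.120 / 2.69) / 0.03767
  = ln(1.903) / 0.03767 = 0.6434 / 0.03767 = 17.08 h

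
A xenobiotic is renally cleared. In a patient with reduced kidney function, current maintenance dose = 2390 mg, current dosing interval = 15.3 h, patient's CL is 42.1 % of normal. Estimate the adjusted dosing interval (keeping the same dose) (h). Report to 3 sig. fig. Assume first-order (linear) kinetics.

36.3 h

To keep the same average steady-state level, dosing rate must scale with clearance.
CL ratio = 42.1 / 100 = 0.4210
New interval (same dose) = 15.3 / 0.4210 = 36.34 h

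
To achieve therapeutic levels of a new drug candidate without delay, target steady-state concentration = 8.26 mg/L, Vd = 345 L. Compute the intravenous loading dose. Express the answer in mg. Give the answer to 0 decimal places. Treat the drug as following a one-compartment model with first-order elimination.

LD = Css × Vd = 8.26 × 345 = 2850 mg

2850 mg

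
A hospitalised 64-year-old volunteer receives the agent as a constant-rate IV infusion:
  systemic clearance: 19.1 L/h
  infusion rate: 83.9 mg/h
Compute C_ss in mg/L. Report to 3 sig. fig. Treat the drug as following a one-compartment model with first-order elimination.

At steady state Css = R₀ / CL = 83.9 / 19.10 = 4.393 mg/L

4.39 mg/L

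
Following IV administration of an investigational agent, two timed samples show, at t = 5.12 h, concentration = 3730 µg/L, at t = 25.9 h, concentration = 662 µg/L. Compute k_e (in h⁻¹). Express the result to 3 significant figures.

0.0832 h⁻¹

k = ln(C₁/C₂) / (t₂ − t₁) = ln(3730/662) / (25.9 − 5.12)
  = 1.729 / 20.78 = 0.08321 h⁻¹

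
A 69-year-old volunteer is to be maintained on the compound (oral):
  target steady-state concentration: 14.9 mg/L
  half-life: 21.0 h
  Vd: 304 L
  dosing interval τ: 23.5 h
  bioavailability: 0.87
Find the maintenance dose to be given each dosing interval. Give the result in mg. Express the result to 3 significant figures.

4040 mg

k = ln2 / t½ = 0.693147 / 21.0 = 0.03301 h⁻¹
CL = k × Vd = 0.03301 × 304 = 10.04 L/h
At steady state, F × (Dose/τ) = Css × CL.
Dose = Css × CL × τ / F = 14.9 × 10.04 × 23.5 / 0.87 = 4041 mg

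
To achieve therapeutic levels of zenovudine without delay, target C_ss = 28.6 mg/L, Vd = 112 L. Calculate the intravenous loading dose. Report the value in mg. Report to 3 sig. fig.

LD = Css × Vd = 28.6 × 112 = 3203 mg

3200 mg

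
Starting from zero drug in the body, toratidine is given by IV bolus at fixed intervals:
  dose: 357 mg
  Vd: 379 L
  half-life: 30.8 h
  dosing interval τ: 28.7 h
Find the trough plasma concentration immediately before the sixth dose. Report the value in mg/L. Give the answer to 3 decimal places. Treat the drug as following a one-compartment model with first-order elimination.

C₀ per dose = Dose / Vd = 357 / 379 = 0.9420 mg/L
k = ln2 / t½ = 0.693147 / 30.8 = 0.02250 h⁻¹
Fraction remaining after one interval: r = e^(−kτ) = e^(−0.02250 × 28.7) = 0.5243
Before dose 6, 5 doses have been given (aged 1τ, 2τ, 3τ, 4τ, 5τ).
C_trough = C₀ × (r + r² + … + r^5) = C₀ × r(1−r^5)/(1−r)
        = 0.9420 × 0.5243 × (1 − 0.03962) / (1 − 0.5243) = 0.9971 mg/L

0.997 mg/L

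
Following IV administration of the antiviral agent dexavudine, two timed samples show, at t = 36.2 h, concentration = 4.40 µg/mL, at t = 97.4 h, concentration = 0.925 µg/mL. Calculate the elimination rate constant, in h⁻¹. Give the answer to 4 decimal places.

0.0255 h⁻¹

k = ln(C₁/C₂) / (t₂ − t₁) = ln(4.40/0.925) / (97.4 − 36.2)
  = 1.560 / 61.20 = 0.02549 h⁻¹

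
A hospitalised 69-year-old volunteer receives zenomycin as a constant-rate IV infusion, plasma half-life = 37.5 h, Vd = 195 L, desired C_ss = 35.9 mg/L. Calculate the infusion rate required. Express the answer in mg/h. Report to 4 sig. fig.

k = ln2 / t½ = 0.693147 / 37.5 = 0.01848 h⁻¹
CL = k × Vd = 0.01848 × 195 = 3.604 L/h
At steady state, infusion rate R₀ = Css × CL = 35.9 × 3.604 = 129.4 mg/h

129.4 mg/h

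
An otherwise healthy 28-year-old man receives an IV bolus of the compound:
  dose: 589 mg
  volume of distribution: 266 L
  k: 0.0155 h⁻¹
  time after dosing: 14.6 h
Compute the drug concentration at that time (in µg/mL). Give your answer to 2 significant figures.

C₀ = Dose / Vd = 589.0 / 266 = 2.214 mg/L
C = C₀ · e^(−k·t) = 2.214 × e^(−0.01550 × 14.6)
  = 2.214 × 0.7975 = 1.766 mg/L
(1.766 mg/L = 1.766 µg/mL)

1.8 µg/mL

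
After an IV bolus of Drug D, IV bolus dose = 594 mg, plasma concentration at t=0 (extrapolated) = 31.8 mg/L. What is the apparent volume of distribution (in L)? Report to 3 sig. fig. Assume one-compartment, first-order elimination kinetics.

18.7 L

Vd = Dose / C₀ = 594.0 / 31.8 = 18.68 L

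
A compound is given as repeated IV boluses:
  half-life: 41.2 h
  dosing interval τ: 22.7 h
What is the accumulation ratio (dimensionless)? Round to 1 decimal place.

3.2

k = ln2 / t½ = 0.693147 / 41.2 = 0.01682 h⁻¹
e^(−kτ) = e^(−0.01682 × 22.7) = 0.6826
Accumulation ratio R = 1 / (1 − e^(−kτ)) = 1 / (1 − 0.6826) = 3.151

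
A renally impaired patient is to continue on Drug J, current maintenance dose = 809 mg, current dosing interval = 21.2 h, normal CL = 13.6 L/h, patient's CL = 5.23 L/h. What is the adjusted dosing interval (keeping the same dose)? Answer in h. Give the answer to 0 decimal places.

55 h

To keep the same average steady-state level, dosing rate must scale with clearance.
CL ratio = 5.23 / 13.6 = 0.3846
New interval (same dose) = 21.2 / 0.3846 = 55.12 h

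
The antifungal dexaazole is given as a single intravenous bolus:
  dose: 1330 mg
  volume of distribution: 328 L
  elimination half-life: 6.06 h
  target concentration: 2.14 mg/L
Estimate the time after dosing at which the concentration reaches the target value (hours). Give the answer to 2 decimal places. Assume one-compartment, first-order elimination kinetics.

5.59 h

C₀ = Dose / Vd = 1330 / 328 = 4.055 mg/L
k = ln2 / t½ = 0.693147 / 6.06 = 0.1144 h⁻¹
t = ln(C₀ / C) / k = ln(4.055 / 2.14) / 0.1144
  = ln(1.895) / 0.1144 = 0.6392 / 0.1144 = 5.587 h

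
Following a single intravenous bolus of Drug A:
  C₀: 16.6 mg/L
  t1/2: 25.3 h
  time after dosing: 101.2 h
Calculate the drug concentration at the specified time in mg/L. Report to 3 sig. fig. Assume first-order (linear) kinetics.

1.04 mg/L

k = ln2 / t½ = 0.693147 / 25.3 = 0.02740 h⁻¹
t / t½ = 101.2 / 25.3 = 4 half-lives
C = C₀ × (1/2)^4 = 16.60 × 0.06250 = 1.038 mg/L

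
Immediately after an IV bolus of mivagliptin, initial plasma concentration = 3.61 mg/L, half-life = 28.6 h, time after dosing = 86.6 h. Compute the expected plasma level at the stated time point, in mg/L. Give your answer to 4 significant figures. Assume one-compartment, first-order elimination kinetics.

0.4426 mg/L

k = ln2 / t½ = 0.693147 / 28.6 = 0.02424 h⁻¹
C = C₀ · e^(−k·t) = 3.610 × e^(−0.02424 × 86.6)
  = 3.610 × 0.1226 = 0.4426 mg/L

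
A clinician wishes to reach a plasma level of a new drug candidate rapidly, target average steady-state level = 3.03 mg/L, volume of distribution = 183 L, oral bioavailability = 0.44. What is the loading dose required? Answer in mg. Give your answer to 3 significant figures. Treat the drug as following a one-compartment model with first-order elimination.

LD = Css × Vd / F = 3.03 × 183 / 0.44 = 1260 mg

1260 mg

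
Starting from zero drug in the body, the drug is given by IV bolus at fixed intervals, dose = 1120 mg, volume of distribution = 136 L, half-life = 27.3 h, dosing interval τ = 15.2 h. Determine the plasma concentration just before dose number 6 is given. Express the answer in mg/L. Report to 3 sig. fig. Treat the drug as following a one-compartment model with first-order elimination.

C₀ per dose = Dose / Vd = 1120 / 136 = 8.235 mg/L
k = ln2 / t½ = 0.693147 / 27.3 = 0.02539 h⁻¹
Fraction remaining after one interval: r = e^(−kτ) = e^(−0.02539 × 15.2) = 0.6798
Before dose 6, 5 doses have been given (aged 1τ, 2τ, 3τ, 4τ, 5τ).
C_trough = C₀ × (r + r² + … + r^5) = C₀ × r(1−r^5)/(1−r)
        = 8.235 × 0.6798 × (1 − 0.1452) / (1 − 0.6798) = 14.94 mg/L

14.9 mg/L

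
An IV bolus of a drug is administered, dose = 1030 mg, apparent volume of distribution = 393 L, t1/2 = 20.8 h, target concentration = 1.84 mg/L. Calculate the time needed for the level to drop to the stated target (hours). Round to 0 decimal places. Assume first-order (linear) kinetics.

11 h

C₀ = Dose / Vd = 1030 / 393 = 2.621 mg/L
k = ln2 / t½ = 0.693147 / 20.8 = 0.03332 h⁻¹
t = ln(C₀ / C) / k = ln(2.621 / 1.84) / 0.03332
  = ln(1.424) / 0.03332 = 0.3535 / 0.03332 = 10.61 h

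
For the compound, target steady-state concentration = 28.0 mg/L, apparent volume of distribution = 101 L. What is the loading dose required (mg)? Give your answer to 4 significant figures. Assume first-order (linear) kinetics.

LD = Css × Vd = 28.0 × 101 = 2828 mg

2828 mg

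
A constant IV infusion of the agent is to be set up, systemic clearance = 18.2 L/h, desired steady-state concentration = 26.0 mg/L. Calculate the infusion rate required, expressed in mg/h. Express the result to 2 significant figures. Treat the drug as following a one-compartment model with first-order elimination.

At steady state, infusion rate R₀ = Css × CL = 26.0 × 18.20 = 473.2 mg/h

470 mg/h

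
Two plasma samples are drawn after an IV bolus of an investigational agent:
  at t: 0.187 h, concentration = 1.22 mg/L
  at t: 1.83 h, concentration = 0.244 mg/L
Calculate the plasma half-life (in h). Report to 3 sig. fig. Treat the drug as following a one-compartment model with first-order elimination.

0.708 h

k = ln(C₁/C₂) / (t₂ − t₁) = ln(1.22/0.244) / (1.83 − 0.187)
  = 1.609 / 1.643 = 0.9793 h⁻¹
t½ = ln2 / k = 0.693147 / 0.9793 = 0.7078 h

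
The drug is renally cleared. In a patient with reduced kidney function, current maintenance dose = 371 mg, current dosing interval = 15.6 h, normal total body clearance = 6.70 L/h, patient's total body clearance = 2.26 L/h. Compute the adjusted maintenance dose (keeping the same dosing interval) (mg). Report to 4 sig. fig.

125.1 mg

To keep the same average steady-state level, dosing rate must scale with clearance.
CL ratio = 2.26 / 6.70 = 0.3373
New dose (same interval) = 371 × 0.3373 = 125.1 mg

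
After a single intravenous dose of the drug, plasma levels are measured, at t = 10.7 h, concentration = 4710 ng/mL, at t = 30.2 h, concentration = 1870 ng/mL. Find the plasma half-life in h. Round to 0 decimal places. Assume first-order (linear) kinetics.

k = ln(C₁/C₂) / (t₂ − t₁) = ln(4710/1870) / (30.2 − 10.7)
  = 0.9237 / 19.50 = 0.04737 h⁻¹
t½ = ln2 / k = 0.693147 / 0.04737 = 14.63 h

15 h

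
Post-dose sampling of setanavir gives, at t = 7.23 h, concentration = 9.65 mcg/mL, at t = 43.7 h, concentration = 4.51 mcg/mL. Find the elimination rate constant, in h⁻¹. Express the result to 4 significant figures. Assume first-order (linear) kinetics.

0.02086 h⁻¹

k = ln(C₁/C₂) / (t₂ − t₁) = ln(9.65/4.51) / (43.7 − 7.23)
  = 0.7607 / 36.47 = 0.02086 h⁻¹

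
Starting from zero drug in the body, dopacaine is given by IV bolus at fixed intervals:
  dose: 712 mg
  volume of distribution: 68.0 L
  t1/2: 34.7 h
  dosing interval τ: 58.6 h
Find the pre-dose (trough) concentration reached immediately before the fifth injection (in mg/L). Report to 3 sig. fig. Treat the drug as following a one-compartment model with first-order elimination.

C₀ per dose = Dose / Vd = 712 / 68.0 = 10.47 mg/L
k = ln2 / t½ = 0.693147 / 34.7 = 0.01998 h⁻¹
Fraction remaining after one interval: r = e^(−kτ) = e^(−0.01998 × 58.6) = 0.3101
Before dose 5, 4 doses have been given (aged 1τ, 2τ, 3τ, 4τ).
C_trough = C₀ × (r + r² + … + r^4) = C₀ × r(1−r^4)/(1−r)
        = 10.47 × 0.3101 × (1 − 0.009247) / (1 − 0.3101) = 4.663 mg/L

4.66 mg/L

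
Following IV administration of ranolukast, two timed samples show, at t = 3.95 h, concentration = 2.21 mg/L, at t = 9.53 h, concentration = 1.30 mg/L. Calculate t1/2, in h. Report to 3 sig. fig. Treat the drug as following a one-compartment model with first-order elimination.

7.29 h

k = ln(C₁/C₂) / (t₂ − t₁) = ln(2.21/1.30) / (9.53 − 3.95)
  = 0.5306 / 5.580 = 0.09509 h⁻¹
t½ = ln2 / k = 0.693147 / 0.09509 = 7.289 h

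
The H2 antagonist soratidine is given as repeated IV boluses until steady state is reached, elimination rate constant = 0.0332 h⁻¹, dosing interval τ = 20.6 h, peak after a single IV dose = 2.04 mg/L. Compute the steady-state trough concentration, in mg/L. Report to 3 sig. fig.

2.08 mg/L

e^(−kτ) = e^(−0.03320 × 20.6) = 0.5046
Accumulation ratio R = 1 / (1 − e^(−kτ)) = 1 / (1 − 0.5046) = 2.019
Steady-state trough = C₀ × R × e^(−kτ) = 2.04 × 2.019 × 0.5046 = 2.078 mg/L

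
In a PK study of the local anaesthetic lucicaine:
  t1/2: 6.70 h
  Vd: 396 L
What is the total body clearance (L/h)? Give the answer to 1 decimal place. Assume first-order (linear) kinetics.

k = ln2 / t½ = 0.693147 / 6.70 = 0.1035 h⁻¹
CL = k × Vd = 0.1035 × 396 = 40.99 L/h

41.0 L/h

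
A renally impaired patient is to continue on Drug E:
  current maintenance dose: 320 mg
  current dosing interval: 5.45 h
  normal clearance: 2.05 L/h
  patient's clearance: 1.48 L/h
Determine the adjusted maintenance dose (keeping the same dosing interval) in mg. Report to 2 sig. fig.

230 mg

To keep the same average steady-state level, dosing rate must scale with clearance.
CL ratio = 1.48 / 2.05 = 0.7220
New dose (same interval) = 320 × 0.7220 = 231.0 mg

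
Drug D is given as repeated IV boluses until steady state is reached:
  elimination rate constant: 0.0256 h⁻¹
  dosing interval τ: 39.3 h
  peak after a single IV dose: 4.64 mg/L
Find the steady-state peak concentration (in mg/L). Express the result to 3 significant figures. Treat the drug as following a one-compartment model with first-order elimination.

7.31 mg/L

e^(−kτ) = e^(−0.02560 × 39.3) = 0.3656
Accumulation ratio R = 1 / (1 − e^(−kτ)) = 1 / (1 − 0.3656) = 1.576
Steady-state peak = C₀ × R = 4.64 × 1.576 = 7.313 mg/L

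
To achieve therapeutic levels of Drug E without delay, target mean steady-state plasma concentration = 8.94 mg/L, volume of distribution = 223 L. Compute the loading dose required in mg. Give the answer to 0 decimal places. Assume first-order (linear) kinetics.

1994 mg

LD = Css × Vd = 8.94 × 223 = 1994 mg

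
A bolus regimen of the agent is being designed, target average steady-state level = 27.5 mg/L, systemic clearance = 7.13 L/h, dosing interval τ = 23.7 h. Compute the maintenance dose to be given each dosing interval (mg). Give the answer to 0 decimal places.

At steady state, Dose/τ = Css × CL.
Dose = Css × CL × τ = 27.5 × 7.130 × 23.7 = 4647 mg

4647 mg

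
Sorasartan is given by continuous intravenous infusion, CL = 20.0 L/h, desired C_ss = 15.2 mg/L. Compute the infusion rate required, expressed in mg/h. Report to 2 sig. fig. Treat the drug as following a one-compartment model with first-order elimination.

At steady state, infusion rate R₀ = Css × CL = 15.2 × 20.00 = 304.0 mg/h

300 mg/h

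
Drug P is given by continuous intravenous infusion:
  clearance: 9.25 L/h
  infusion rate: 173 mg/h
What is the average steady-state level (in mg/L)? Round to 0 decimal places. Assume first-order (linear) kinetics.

19 mg/L

At steady state Css = R₀ / CL = 173 / 9.250 = 18.70 mg/L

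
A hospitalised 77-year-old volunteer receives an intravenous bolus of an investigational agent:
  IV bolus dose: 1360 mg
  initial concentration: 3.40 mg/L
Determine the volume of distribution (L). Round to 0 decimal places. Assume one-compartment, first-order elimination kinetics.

Vd = Dose / C₀ = 1360 / 3.40 = 400.0 L

400 L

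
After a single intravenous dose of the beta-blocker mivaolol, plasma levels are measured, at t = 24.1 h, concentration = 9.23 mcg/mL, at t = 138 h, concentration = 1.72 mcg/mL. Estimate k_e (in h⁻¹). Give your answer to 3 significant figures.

0.0148 h⁻¹

k = ln(C₁/C₂) / (t₂ − t₁) = ln(9.23/1.72) / (138 − 24.1)
  = 1.680 / 113.9 = 0.01475 h⁻¹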